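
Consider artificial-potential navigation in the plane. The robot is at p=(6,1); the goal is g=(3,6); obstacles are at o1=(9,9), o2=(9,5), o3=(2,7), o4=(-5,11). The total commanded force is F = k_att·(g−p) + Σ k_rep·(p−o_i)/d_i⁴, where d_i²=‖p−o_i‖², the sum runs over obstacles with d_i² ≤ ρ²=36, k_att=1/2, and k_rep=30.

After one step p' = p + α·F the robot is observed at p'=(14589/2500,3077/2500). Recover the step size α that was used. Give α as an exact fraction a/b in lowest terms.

α = 1/10

F_att = 1/2·(g−p) = 1/2·(-3,5) = (-1.5000,2.5000)
o1: d²=73 > ρ²=36 → inactive
o2: d²=25 ≤ ρ²=36; F_rep = 30·(-3,-4)/25² = (-0.1440,-0.1920)
o3: d²=52 > ρ²=36 → inactive
o4: d²=221 > ρ²=36 → inactive
F = F_att + ΣF_rep = (-1.6440,2.3080)
Δp = p'−p = (-0.1644,0.2308); α = Δx/Fx = (-411/2500) / (-411/250) = 1/10
check: Δy/Fy = (577/2500) / (577/250) = 1/10 ✓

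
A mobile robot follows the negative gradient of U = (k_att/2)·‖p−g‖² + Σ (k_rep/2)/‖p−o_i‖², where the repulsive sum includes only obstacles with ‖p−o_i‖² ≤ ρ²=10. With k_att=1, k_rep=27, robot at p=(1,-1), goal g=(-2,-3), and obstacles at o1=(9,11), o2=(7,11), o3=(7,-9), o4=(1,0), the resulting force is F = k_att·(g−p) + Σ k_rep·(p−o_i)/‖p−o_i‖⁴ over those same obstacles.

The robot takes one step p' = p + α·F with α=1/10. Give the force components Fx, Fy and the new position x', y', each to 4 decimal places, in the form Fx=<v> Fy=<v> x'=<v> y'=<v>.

F_att = 1·(g−p) = 1·(-3,-2) = (-3.0000,-2.0000)
o1: d²=208 > ρ²=10 → inactive
o2: d²=180 > ρ²=10 → inactive
o3: d²=100 > ρ²=10 → inactive
o4: d²=1 ≤ ρ²=10; F_rep = 27·(0,-1)/1² = (0.0000,-27.0000)
F = F_att + ΣF_rep = (-3.0000,-29.0000)
p' = p + 1/10·F = (0.7000,-3.9000)

Fx=-3.0000 Fy=-29.0000 x'=0.7000 y'=-3.9000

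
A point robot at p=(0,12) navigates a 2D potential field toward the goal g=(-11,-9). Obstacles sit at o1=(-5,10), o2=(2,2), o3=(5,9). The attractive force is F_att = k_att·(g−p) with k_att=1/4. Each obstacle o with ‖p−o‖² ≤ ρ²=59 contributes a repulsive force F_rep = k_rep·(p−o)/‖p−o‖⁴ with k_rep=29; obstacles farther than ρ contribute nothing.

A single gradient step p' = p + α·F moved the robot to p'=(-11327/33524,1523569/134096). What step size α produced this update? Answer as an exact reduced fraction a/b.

F_att = 1/4·(g−p) = 1/4·(-11,-21) = (-2.7500,-5.2500)
o1: d²=29 ≤ ρ²=59; F_rep = 29·(5,2)/29² = (0.1724,0.0690)
o2: d²=104 > ρ²=59 → inactive
o3: d²=34 ≤ ρ²=59; F_rep = 29·(-5,3)/34² = (-0.1254,0.0753)
F = F_att + ΣF_rep = (-2.7030,-5.1058)
Δp = p'−p = (-0.3379,-0.6382); α = Δx/Fx = (-11327/33524) / (-22654/8381) = 1/8
check: Δy/Fy = (-85583/134096) / (-85583/16762) = 1/8 ✓

α = 1/8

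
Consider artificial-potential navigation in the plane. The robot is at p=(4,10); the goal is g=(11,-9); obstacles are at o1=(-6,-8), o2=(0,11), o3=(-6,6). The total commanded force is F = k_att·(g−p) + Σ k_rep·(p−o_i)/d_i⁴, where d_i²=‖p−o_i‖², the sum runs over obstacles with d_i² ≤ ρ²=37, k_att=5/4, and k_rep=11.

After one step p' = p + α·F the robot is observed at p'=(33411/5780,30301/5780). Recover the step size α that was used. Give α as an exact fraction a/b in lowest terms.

α = 1/5

F_att = 5/4·(g−p) = 5/4·(7,-19) = (8.7500,-23.7500)
o1: d²=424 > ρ²=37 → inactive
o2: d²=17 ≤ ρ²=37; F_rep = 11·(4,-1)/17² = (0.1522,-0.0381)
o3: d²=116 > ρ²=37 → inactive
F = F_att + ΣF_rep = (8.9022,-23.7881)
Δp = p'−p = (1.7804,-4.7576); α = Δx/Fx = (10291/5780) / (10291/1156) = 1/5
check: Δy/Fy = (-27499/5780) / (-27499/1156) = 1/5 ✓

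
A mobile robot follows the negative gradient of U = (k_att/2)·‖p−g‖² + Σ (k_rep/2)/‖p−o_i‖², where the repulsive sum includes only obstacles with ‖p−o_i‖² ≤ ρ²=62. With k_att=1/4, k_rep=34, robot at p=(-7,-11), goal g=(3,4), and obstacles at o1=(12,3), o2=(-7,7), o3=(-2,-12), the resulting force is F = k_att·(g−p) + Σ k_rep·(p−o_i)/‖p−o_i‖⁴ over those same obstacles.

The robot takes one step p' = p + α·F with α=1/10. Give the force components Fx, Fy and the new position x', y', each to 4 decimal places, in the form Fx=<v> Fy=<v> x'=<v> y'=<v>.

Fx=2.2485 Fy=3.8003 x'=-6.7751 y'=-10.6200

F_att = 1/4·(g−p) = 1/4·(10,15) = (2.5000,3.7500)
o1: d²=557 > ρ²=62 → inactive
o2: d²=324 > ρ²=62 → inactive
o3: d²=26 ≤ ρ²=62; F_rep = 34·(-5,1)/26² = (-0.2515,0.0503)
F = F_att + ΣF_rep = (2.2485,3.8003)
p' = p + 1/10·F = (-6.7751,-10.6200)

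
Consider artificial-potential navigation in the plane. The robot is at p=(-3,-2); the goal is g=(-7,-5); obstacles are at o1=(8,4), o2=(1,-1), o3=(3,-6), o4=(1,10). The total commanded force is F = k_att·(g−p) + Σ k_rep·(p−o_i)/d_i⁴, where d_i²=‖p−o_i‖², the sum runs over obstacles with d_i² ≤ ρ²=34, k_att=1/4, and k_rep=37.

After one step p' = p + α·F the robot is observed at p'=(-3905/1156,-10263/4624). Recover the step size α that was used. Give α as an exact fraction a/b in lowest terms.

F_att = 1/4·(g−p) = 1/4·(-4,-3) = (-1.0000,-0.7500)
o1: d²=157 > ρ²=34 → inactive
o2: d²=17 ≤ ρ²=34; F_rep = 37·(-4,-1)/17² = (-0.5121,-0.1280)
o3: d²=52 > ρ²=34 → inactive
o4: d²=160 > ρ²=34 → inactive
F = F_att + ΣF_rep = (-1.5121,-0.8780)
Δp = p'−p = (-0.3780,-0.2195); α = Δx/Fx = (-437/1156) / (-437/289) = 1/4
check: Δy/Fy = (-1015/4624) / (-1015/1156) = 1/4 ✓

α = 1/4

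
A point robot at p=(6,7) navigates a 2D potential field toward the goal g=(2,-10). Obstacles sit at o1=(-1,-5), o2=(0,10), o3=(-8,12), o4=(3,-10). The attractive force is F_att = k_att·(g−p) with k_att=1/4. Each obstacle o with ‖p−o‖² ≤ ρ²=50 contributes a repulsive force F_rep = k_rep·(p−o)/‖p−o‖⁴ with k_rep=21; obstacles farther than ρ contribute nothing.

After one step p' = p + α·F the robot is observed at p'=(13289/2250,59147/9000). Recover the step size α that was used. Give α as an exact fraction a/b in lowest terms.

F_att = 1/4·(g−p) = 1/4·(-4,-17) = (-1.0000,-4.2500)
o1: d²=193 > ρ²=50 → inactive
o2: d²=45 ≤ ρ²=50; F_rep = 21·(6,-3)/45² = (0.0622,-0.0311)
o3: d²=221 > ρ²=50 → inactive
o4: d²=298 > ρ²=50 → inactive
F = F_att + ΣF_rep = (-0.9378,-4.2811)
Δp = p'−p = (-0.0938,-0.4281); α = Δx/Fx = (-211/2250) / (-211/225) = 1/10
check: Δy/Fy = (-3853/9000) / (-3853/900) = 1/10 ✓

α = 1/10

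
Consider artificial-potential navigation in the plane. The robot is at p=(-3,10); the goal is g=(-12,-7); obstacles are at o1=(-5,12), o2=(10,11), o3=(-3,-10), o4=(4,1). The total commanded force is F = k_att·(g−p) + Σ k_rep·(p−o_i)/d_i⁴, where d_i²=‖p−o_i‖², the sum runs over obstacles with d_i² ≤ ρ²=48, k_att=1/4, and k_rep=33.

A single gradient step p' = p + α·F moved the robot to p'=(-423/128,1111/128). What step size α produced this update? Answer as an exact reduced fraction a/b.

F_att = 1/4·(g−p) = 1/4·(-9,-17) = (-2.2500,-4.2500)
o1: d²=8 ≤ ρ²=48; F_rep = 33·(2,-2)/8² = (1.0312,-1.0312)
o2: d²=170 > ρ²=48 → inactive
o3: d²=400 > ρ²=48 → inactive
o4: d²=130 > ρ²=48 → inactive
F = F_att + ΣF_rep = (-1.2188,-5.2812)
Δp = p'−p = (-0.3047,-1.3203); α = Δx/Fx = (-39/128) / (-39/32) = 1/4
check: Δy/Fy = (-169/128) / (-169/32) = 1/4 ✓

α = 1/4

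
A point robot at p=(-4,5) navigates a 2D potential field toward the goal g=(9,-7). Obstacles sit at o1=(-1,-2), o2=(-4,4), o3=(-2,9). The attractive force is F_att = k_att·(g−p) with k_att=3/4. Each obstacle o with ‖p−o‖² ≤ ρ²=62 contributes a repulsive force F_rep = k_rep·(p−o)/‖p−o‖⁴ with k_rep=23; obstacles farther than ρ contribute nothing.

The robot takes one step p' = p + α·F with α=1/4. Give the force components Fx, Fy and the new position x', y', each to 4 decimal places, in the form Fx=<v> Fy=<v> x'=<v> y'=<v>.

Fx=9.6145 Fy=13.8179 x'=-1.5964 y'=8.4545

F_att = 3/4·(g−p) = 3/4·(13,-12) = (9.7500,-9.0000)
o1: d²=58 ≤ ρ²=62; F_rep = 23·(-3,7)/58² = (-0.0205,0.0479)
o2: d²=1 ≤ ρ²=62; F_rep = 23·(0,1)/1² = (0.0000,23.0000)
o3: d²=20 ≤ ρ²=62; F_rep = 23·(-2,-4)/20² = (-0.1150,-0.2300)
F = F_att + ΣF_rep = (9.6145,13.8179)
p' = p + 1/4·F = (-1.5964,8.4545)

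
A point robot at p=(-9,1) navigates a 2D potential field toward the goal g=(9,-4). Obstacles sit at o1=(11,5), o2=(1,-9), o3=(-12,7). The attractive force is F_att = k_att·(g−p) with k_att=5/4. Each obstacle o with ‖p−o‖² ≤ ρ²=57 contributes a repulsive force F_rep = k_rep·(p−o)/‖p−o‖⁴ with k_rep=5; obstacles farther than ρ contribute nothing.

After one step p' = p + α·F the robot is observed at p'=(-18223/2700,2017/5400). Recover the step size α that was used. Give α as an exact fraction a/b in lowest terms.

α = 1/10

F_att = 5/4·(g−p) = 5/4·(18,-5) = (22.5000,-6.2500)
o1: d²=416 > ρ²=57 → inactive
o2: d²=200 > ρ²=57 → inactive
o3: d²=45 ≤ ρ²=57; F_rep = 5·(3,-6)/45² = (0.0074,-0.0148)
F = F_att + ΣF_rep = (22.5074,-6.2648)
Δp = p'−p = (2.2507,-0.6265); α = Δx/Fx = (6077/2700) / (6077/270) = 1/10
check: Δy/Fy = (-3383/5400) / (-3383/540) = 1/10 ✓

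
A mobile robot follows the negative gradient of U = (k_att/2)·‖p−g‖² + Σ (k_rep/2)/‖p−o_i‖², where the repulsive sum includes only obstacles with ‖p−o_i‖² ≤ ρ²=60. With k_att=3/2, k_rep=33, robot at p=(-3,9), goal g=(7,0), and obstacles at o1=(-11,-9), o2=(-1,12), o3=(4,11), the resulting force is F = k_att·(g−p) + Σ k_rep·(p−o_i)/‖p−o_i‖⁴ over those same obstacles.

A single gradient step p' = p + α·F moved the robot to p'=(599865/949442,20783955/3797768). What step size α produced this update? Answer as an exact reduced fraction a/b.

α = 1/4

F_att = 3/2·(g−p) = 3/2·(10,-9) = (15.0000,-13.5000)
o1: d²=388 > ρ²=60 → inactive
o2: d²=13 ≤ ρ²=60; F_rep = 33·(-2,-3)/13² = (-0.3905,-0.5858)
o3: d²=53 ≤ ρ²=60; F_rep = 33·(-7,-2)/53² = (-0.0822,-0.0235)
F = F_att + ΣF_rep = (14.5272,-14.1093)
Δp = p'−p = (3.6318,-3.5273); α = Δx/Fx = (3448191/949442) / (6896382/474721) = 1/4
check: Δy/Fy = (-13395957/3797768) / (-13395957/949442) = 1/4 ✓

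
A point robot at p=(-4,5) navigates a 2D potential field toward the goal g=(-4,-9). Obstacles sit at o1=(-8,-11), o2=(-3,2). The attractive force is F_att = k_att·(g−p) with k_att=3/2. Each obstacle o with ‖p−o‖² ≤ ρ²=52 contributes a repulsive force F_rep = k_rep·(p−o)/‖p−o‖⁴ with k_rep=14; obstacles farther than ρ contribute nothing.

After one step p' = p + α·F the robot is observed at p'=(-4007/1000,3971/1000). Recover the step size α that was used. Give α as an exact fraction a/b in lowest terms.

F_att = 3/2·(g−p) = 3/2·(0,-14) = (0.0000,-21.0000)
o1: d²=272 > ρ²=52 → inactive
o2: d²=10 ≤ ρ²=52; F_rep = 14·(-1,3)/10² = (-0.1400,0.4200)
F = F_att + ΣF_rep = (-0.1400,-20.5800)
Δp = p'−p = (-0.0070,-1.0290); α = Δx/Fx = (-7/1000) / (-7/50) = 1/20
check: Δy/Fy = (-1029/1000) / (-1029/50) = 1/20 ✓

α = 1/20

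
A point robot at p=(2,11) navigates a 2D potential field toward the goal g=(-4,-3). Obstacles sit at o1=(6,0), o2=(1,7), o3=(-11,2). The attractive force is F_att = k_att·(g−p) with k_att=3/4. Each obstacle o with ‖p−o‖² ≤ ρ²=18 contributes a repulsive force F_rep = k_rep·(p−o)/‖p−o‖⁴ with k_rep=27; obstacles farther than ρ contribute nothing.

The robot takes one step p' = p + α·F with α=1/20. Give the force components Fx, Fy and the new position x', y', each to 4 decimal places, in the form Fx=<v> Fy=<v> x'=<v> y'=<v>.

F_att = 3/4·(g−p) = 3/4·(-6,-14) = (-4.5000,-10.5000)
o1: d²=137 > ρ²=18 → inactive
o2: d²=17 ≤ ρ²=18; F_rep = 27·(1,4)/17² = (0.0934,0.3737)
o3: d²=250 > ρ²=18 → inactive
F = F_att + ΣF_rep = (-4.4066,-10.1263)
p' = p + 1/20·F = (1.7797,10.4937)

Fx=-4.4066 Fy=-10.1263 x'=1.7797 y'=10.4937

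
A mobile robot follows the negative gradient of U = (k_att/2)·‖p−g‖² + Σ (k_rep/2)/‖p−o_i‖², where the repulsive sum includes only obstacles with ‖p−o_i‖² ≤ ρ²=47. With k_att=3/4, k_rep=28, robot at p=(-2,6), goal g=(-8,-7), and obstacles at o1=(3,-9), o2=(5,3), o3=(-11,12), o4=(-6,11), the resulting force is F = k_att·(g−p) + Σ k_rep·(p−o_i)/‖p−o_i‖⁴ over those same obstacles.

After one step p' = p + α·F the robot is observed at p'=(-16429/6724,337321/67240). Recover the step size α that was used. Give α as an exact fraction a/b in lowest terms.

α = 1/10

F_att = 3/4·(g−p) = 3/4·(-6,-13) = (-4.5000,-9.7500)
o1: d²=250 > ρ²=47 → inactive
o2: d²=58 > ρ²=47 → inactive
o3: d²=117 > ρ²=47 → inactive
o4: d²=41 ≤ ρ²=47; F_rep = 28·(4,-5)/41² = (0.0666,-0.0833)
F = F_att + ΣF_rep = (-4.4334,-9.8333)
Δp = p'−p = (-0.4433,-0.9833); α = Δx/Fx = (-2981/6724) / (-14905/3362) = 1/10
check: Δy/Fy = (-66119/67240) / (-66119/6724) = 1/10 ✓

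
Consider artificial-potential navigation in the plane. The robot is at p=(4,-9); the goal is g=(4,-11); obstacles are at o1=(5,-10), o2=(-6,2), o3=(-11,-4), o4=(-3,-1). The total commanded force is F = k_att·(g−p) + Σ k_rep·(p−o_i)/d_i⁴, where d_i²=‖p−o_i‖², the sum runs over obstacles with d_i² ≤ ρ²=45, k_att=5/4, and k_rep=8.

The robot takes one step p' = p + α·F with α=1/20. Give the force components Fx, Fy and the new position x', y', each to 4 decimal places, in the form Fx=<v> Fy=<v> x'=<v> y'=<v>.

Fx=-2.0000 Fy=-0.5000 x'=3.9000 y'=-9.0250

F_att = 5/4·(g−p) = 5/4·(0,-2) = (0.0000,-2.5000)
o1: d²=2 ≤ ρ²=45; F_rep = 8·(-1,1)/2² = (-2.0000,2.0000)
o2: d²=221 > ρ²=45 → inactive
o3: d²=250 > ρ²=45 → inactive
o4: d²=113 > ρ²=45 → inactive
F = F_att + ΣF_rep = (-2.0000,-0.5000)
p' = p + 1/20·F = (3.9000,-9.0250)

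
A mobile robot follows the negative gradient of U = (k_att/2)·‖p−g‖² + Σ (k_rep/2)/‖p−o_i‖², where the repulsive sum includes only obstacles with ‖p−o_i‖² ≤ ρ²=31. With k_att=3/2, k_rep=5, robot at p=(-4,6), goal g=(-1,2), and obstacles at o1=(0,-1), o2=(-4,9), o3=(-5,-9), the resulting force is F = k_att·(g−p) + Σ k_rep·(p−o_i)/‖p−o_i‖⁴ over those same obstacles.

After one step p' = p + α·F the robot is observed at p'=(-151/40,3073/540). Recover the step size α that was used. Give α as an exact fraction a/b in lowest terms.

α = 1/20

F_att = 3/2·(g−p) = 3/2·(3,-4) = (4.5000,-6.0000)
o1: d²=65 > ρ²=31 → inactive
o2: d²=9 ≤ ρ²=31; F_rep = 5·(0,-3)/9² = (0.0000,-0.1852)
o3: d²=226 > ρ²=31 → inactive
F = F_att + ΣF_rep = (4.5000,-6.1852)
Δp = p'−p = (0.2250,-0.3093); α = Δx/Fx = (9/40) / (9/2) = 1/20
check: Δy/Fy = (-167/540) / (-167/27) = 1/20 ✓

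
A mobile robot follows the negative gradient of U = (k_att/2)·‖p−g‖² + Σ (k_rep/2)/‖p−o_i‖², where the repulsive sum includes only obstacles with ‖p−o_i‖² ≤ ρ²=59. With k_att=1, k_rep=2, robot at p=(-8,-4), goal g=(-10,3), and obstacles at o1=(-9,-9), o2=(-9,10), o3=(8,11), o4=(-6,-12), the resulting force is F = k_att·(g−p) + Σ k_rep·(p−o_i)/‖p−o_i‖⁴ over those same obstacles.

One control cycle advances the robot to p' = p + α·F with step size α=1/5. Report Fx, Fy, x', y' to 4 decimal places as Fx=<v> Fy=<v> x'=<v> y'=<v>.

Fx=-1.9970 Fy=7.0148 x'=-8.3994 y'=-2.5970

F_att = 1·(g−p) = 1·(-2,7) = (-2.0000,7.0000)
o1: d²=26 ≤ ρ²=59; F_rep = 2·(1,5)/26² = (0.0030,0.0148)
o2: d²=197 > ρ²=59 → inactive
o3: d²=481 > ρ²=59 → inactive
o4: d²=68 > ρ²=59 → inactive
F = F_att + ΣF_rep = (-1.9970,7.0148)
p' = p + 1/5·F = (-8.3994,-2.5970)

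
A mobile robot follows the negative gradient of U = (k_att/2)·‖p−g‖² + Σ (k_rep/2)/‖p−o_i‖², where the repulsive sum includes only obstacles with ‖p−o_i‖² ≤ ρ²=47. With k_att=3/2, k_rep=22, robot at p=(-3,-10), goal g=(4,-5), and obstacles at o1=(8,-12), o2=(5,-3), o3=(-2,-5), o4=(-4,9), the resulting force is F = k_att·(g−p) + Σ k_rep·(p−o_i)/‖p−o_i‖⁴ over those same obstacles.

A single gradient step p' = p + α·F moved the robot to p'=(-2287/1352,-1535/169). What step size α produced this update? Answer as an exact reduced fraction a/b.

F_att = 3/2·(g−p) = 3/2·(7,5) = (10.5000,7.5000)
o1: d²=125 > ρ²=47 → inactive
o2: d²=113 > ρ²=47 → inactive
o3: d²=26 ≤ ρ²=47; F_rep = 22·(-1,-5)/26² = (-0.0325,-0.1627)
o4: d²=362 > ρ²=47 → inactive
F = F_att + ΣF_rep = (10.4675,7.3373)
Δp = p'−p = (1.3084,0.9172); α = Δx/Fx = (1769/1352) / (1769/169) = 1/8
check: Δy/Fy = (155/169) / (1240/169) = 1/8 ✓

α = 1/8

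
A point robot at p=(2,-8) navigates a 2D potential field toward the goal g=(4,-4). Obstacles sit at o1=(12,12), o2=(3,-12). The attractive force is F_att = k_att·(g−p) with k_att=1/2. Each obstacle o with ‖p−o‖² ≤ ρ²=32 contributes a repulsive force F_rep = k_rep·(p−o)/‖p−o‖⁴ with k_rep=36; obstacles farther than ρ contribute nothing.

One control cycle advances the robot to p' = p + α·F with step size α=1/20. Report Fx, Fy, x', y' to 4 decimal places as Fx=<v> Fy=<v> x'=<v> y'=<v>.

F_att = 1/2·(g−p) = 1/2·(2,4) = (1.0000,2.0000)
o1: d²=500 > ρ²=32 → inactive
o2: d²=17 ≤ ρ²=32; F_rep = 36·(-1,4)/17² = (-0.1246,0.4983)
F = F_att + ΣF_rep = (0.8754,2.4983)
p' = p + 1/20·F = (2.0438,-7.8751)

Fx=0.8754 Fy=2.4983 x'=2.0438 y'=-7.8751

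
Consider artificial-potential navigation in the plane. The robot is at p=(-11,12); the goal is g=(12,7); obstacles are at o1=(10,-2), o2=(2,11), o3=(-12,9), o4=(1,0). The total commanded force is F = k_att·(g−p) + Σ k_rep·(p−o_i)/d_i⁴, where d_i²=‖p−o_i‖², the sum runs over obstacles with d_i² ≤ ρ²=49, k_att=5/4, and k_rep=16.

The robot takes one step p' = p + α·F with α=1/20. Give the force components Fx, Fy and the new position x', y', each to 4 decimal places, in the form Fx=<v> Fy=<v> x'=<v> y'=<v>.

F_att = 5/4·(g−p) = 5/4·(23,-5) = (28.7500,-6.2500)
o1: d²=637 > ρ²=49 → inactive
o2: d²=170 > ρ²=49 → inactive
o3: d²=10 ≤ ρ²=49; F_rep = 16·(1,3)/10² = (0.1600,0.4800)
o4: d²=288 > ρ²=49 → inactive
F = F_att + ΣF_rep = (28.9100,-5.7700)
p' = p + 1/20·F = (-9.5545,11.7115)

Fx=28.9100 Fy=-5.7700 x'=-9.5545 y'=11.7115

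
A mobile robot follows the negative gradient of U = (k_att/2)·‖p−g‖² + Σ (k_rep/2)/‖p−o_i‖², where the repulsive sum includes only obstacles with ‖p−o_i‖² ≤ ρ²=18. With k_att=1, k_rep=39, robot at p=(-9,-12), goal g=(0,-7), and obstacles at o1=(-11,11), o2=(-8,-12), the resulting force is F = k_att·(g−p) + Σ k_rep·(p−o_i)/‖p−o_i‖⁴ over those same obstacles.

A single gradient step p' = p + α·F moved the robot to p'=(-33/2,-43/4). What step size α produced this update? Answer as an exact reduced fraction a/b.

α = 1/4

F_att = 1·(g−p) = 1·(9,5) = (9.0000,5.0000)
o1: d²=533 > ρ²=18 → inactive
o2: d²=1 ≤ ρ²=18; F_rep = 39·(-1,0)/1² = (-39.0000,0.0000)
F = F_att + ΣF_rep = (-30.0000,5.0000)
Δp = p'−p = (-7.5000,1.2500); α = Δx/Fx = (-15/2) / (-30) = 1/4
check: Δy/Fy = (5/4) / (5) = 1/4 ✓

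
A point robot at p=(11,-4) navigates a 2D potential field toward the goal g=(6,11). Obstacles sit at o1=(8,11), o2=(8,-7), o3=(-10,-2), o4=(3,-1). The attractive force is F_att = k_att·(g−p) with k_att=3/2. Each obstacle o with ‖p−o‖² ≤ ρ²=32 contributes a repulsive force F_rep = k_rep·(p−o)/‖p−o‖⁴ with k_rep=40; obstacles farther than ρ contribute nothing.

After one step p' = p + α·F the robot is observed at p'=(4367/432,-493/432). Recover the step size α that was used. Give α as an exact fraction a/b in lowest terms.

α = 1/8

F_att = 3/2·(g−p) = 3/2·(-5,15) = (-7.5000,22.5000)
o1: d²=234 > ρ²=32 → inactive
o2: d²=18 ≤ ρ²=32; F_rep = 40·(3,3)/18² = (0.3704,0.3704)
o3: d²=445 > ρ²=32 → inactive
o4: d²=73 > ρ²=32 → inactive
F = F_att + ΣF_rep = (-7.1296,22.8704)
Δp = p'−p = (-0.8912,2.8588); α = Δx/Fx = (-385/432) / (-385/54) = 1/8
check: Δy/Fy = (1235/432) / (1235/54) = 1/8 ✓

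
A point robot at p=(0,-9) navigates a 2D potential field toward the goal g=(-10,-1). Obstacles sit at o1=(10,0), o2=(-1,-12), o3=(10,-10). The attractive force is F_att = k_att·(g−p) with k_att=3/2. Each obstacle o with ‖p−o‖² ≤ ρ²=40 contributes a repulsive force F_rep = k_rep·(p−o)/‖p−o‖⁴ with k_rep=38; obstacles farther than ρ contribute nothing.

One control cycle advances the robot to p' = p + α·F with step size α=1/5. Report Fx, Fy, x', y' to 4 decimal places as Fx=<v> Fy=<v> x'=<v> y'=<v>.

Fx=-14.6200 Fy=13.1400 x'=-2.9240 y'=-6.3720

F_att = 3/2·(g−p) = 3/2·(-10,8) = (-15.0000,12.0000)
o1: d²=181 > ρ²=40 → inactive
o2: d²=10 ≤ ρ²=40; F_rep = 38·(1,3)/10² = (0.3800,1.1400)
o3: d²=101 > ρ²=40 → inactive
F = F_att + ΣF_rep = (-14.6200,13.1400)
p' = p + 1/5·F = (-2.9240,-6.3720)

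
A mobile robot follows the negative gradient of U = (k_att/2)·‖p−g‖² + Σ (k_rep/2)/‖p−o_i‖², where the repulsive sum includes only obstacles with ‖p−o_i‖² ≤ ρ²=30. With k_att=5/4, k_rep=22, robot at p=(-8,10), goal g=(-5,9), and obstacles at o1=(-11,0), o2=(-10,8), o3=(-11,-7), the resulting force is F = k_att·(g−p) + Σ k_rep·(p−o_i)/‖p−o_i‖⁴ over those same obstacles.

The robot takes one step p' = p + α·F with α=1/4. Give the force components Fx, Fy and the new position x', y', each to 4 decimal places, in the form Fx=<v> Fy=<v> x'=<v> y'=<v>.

F_att = 5/4·(g−p) = 5/4·(3,-1) = (3.7500,-1.2500)
o1: d²=109 > ρ²=30 → inactive
o2: d²=8 ≤ ρ²=30; F_rep = 22·(2,2)/8² = (0.6875,0.6875)
o3: d²=298 > ρ²=30 → inactive
F = F_att + ΣF_rep = (4.4375,-0.5625)
p' = p + 1/4·F = (-6.8906,9.8594)

Fx=4.4375 Fy=-0.5625 x'=-6.8906 y'=9.8594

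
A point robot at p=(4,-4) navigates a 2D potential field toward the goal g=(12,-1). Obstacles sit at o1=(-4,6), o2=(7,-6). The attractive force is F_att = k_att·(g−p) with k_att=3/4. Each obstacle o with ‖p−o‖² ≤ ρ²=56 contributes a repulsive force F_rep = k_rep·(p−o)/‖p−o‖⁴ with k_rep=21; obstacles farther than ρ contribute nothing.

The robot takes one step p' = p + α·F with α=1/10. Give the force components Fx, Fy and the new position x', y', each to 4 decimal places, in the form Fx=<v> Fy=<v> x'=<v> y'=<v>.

Fx=5.6272 Fy=2.4985 x'=4.5627 y'=-3.7501

F_att = 3/4·(g−p) = 3/4·(8,3) = (6.0000,2.2500)
o1: d²=164 > ρ²=56 → inactive
o2: d²=13 ≤ ρ²=56; F_rep = 21·(-3,2)/13² = (-0.3728,0.2485)
F = F_att + ΣF_rep = (5.6272,2.4985)
p' = p + 1/10·F = (4.5627,-3.7501)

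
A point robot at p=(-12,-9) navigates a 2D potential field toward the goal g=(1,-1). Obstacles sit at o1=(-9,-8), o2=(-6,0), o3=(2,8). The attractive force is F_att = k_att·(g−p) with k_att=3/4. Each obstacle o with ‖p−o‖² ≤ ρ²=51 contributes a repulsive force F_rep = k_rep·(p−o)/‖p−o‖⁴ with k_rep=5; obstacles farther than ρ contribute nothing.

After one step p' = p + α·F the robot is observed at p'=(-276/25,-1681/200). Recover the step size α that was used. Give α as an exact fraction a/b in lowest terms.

F_att = 3/4·(g−p) = 3/4·(13,8) = (9.7500,6.0000)
o1: d²=10 ≤ ρ²=51; F_rep = 5·(-3,-1)/10² = (-0.1500,-0.0500)
o2: d²=117 > ρ²=51 → inactive
o3: d²=485 > ρ²=51 → inactive
F = F_att + ΣF_rep = (9.6000,5.9500)
Δp = p'−p = (0.9600,0.5950); α = Δx/Fx = (24/25) / (48/5) = 1/10
check: Δy/Fy = (119/200) / (119/20) = 1/10 ✓

α = 1/10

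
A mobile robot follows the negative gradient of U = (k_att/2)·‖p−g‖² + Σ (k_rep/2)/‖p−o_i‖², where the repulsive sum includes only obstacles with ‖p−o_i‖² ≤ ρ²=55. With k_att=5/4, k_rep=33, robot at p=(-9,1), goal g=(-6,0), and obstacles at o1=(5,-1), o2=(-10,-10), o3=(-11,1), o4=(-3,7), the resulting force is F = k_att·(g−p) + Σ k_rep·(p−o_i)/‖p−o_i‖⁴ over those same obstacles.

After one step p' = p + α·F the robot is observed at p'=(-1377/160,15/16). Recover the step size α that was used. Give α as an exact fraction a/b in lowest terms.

F_att = 5/4·(g−p) = 5/4·(3,-1) = (3.7500,-1.2500)
o1: d²=200 > ρ²=55 → inactive
o2: d²=122 > ρ²=55 → inactive
o3: d²=4 ≤ ρ²=55; F_rep = 33·(2,0)/4² = (4.1250,0.0000)
o4: d²=72 > ρ²=55 → inactive
F = F_att + ΣF_rep = (7.8750,-1.2500)
Δp = p'−p = (0.3937,-0.0625); α = Δx/Fx = (63/160) / (63/8) = 1/20
check: Δy/Fy = (-1/16) / (-5/4) = 1/20 ✓

α = 1/20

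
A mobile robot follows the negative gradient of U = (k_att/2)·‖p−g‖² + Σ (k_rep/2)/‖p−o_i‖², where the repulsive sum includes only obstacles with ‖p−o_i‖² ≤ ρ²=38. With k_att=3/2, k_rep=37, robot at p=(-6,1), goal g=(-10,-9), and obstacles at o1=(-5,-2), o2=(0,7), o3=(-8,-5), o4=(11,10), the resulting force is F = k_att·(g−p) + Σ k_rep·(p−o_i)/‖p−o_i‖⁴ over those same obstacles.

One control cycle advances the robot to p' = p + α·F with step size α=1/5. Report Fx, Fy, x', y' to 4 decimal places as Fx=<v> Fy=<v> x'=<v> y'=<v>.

F_att = 3/2·(g−p) = 3/2·(-4,-10) = (-6.0000,-15.0000)
o1: d²=10 ≤ ρ²=38; F_rep = 37·(-1,3)/10² = (-0.3700,1.1100)
o2: d²=72 > ρ²=38 → inactive
o3: d²=40 > ρ²=38 → inactive
o4: d²=370 > ρ²=38 → inactive
F = F_att + ΣF_rep = (-6.3700,-13.8900)
p' = p + 1/5·F = (-7.2740,-1.7780)

Fx=-6.3700 Fy=-13.8900 x'=-7.2740 y'=-1.7780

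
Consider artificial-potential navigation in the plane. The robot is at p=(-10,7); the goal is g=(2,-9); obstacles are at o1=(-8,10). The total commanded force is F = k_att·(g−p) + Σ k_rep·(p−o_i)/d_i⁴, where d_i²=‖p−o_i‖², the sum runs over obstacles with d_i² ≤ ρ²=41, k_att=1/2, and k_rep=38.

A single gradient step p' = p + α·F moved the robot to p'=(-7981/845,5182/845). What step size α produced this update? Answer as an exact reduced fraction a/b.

F_att = 1/2·(g−p) = 1/2·(12,-16) = (6.0000,-8.0000)
o1: d²=13 ≤ ρ²=41; F_rep = 38·(-2,-3)/13² = (-0.4497,-0.6746)
F = F_att + ΣF_rep = (5.5503,-8.6746)
Δp = p'−p = (0.5550,-0.8675); α = Δx/Fx = (469/845) / (938/169) = 1/10
check: Δy/Fy = (-733/845) / (-1466/169) = 1/10 ✓

α = 1/10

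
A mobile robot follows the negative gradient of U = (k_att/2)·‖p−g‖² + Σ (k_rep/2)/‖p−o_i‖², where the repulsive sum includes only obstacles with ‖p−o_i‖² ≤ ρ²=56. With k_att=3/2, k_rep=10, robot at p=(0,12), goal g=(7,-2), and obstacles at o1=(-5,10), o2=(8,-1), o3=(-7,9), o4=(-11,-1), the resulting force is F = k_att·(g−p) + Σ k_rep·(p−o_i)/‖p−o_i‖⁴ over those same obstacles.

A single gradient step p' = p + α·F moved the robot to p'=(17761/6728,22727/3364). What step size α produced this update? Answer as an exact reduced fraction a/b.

α = 1/4

F_att = 3/2·(g−p) = 3/2·(7,-14) = (10.5000,-21.0000)
o1: d²=29 ≤ ρ²=56; F_rep = 10·(5,2)/29² = (0.0595,0.0238)
o2: d²=233 > ρ²=56 → inactive
o3: d²=58 > ρ²=56 → inactive
o4: d²=290 > ρ²=56 → inactive
F = F_att + ΣF_rep = (10.5595,-20.9762)
Δp = p'−p = (2.6399,-5.2441); α = Δx/Fx = (17761/6728) / (17761/1682) = 1/4
check: Δy/Fy = (-17641/3364) / (-17641/841) = 1/4 ✓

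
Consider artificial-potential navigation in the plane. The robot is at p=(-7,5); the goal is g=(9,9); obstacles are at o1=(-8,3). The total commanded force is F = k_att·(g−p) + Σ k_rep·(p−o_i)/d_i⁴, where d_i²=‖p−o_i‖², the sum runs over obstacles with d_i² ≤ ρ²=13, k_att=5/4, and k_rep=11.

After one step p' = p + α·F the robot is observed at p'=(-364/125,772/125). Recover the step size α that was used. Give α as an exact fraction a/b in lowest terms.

α = 1/5

F_att = 5/4·(g−p) = 5/4·(16,4) = (20.0000,5.0000)
o1: d²=5 ≤ ρ²=13; F_rep = 11·(1,2)/5² = (0.4400,0.8800)
F = F_att + ΣF_rep = (20.4400,5.8800)
Δp = p'−p = (4.0880,1.1760); α = Δx/Fx = (511/125) / (511/25) = 1/5
check: Δy/Fy = (147/125) / (147/25) = 1/5 ✓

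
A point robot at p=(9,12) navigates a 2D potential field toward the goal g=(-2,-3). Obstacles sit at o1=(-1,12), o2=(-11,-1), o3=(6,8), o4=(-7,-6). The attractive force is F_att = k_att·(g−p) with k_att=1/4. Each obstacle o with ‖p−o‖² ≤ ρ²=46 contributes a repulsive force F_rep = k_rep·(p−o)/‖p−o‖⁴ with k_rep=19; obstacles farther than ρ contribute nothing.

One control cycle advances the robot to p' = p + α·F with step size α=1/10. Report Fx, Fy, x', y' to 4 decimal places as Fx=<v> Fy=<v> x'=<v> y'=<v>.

F_att = 1/4·(g−p) = 1/4·(-11,-15) = (-2.7500,-3.7500)
o1: d²=100 > ρ²=46 → inactive
o2: d²=569 > ρ²=46 → inactive
o3: d²=25 ≤ ρ²=46; F_rep = 19·(3,4)/25² = (0.0912,0.1216)
o4: d²=580 > ρ²=46 → inactive
F = F_att + ΣF_rep = (-2.6588,-3.6284)
p' = p + 1/10·F = (8.7341,11.6372)

Fx=-2.6588 Fy=-3.6284 x'=8.7341 y'=11.6372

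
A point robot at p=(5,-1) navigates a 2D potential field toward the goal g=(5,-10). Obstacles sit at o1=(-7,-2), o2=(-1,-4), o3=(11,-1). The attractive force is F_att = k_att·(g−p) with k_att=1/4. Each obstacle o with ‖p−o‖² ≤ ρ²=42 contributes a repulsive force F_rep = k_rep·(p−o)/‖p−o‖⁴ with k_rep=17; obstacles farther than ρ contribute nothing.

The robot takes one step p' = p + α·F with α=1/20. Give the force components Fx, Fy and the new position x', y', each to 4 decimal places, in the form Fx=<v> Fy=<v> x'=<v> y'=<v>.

Fx=-0.0787 Fy=-2.2500 x'=4.9961 y'=-1.1125

F_att = 1/4·(g−p) = 1/4·(0,-9) = (0.0000,-2.2500)
o1: d²=145 > ρ²=42 → inactive
o2: d²=45 > ρ²=42 → inactive
o3: d²=36 ≤ ρ²=42; F_rep = 17·(-6,0)/36² = (-0.0787,0.0000)
F = F_att + ΣF_rep = (-0.0787,-2.2500)
p' = p + 1/20·F = (4.9961,-1.1125)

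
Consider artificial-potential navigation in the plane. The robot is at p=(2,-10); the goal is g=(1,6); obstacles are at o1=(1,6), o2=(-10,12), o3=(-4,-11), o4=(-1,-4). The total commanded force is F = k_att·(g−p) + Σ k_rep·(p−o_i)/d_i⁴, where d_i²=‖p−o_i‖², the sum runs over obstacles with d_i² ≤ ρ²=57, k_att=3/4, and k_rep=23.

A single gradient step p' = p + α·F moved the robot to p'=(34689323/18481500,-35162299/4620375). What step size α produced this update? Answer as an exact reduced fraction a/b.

F_att = 3/4·(g−p) = 3/4·(-1,16) = (-0.7500,12.0000)
o1: d²=257 > ρ²=57 → inactive
o2: d²=628 > ρ²=57 → inactive
o3: d²=37 ≤ ρ²=57; F_rep = 23·(6,1)/37² = (0.1008,0.0168)
o4: d²=45 ≤ ρ²=57; F_rep = 23·(3,-6)/45² = (0.0341,-0.0681)
F = F_att + ΣF_rep = (-0.6151,11.9487)
Δp = p'−p = (-0.1230,2.3897); α = Δx/Fx = (-2273677/18481500) / (-2273677/3696300) = 1/5
check: Δy/Fy = (11041451/4620375) / (11041451/924075) = 1/5 ✓

α = 1/5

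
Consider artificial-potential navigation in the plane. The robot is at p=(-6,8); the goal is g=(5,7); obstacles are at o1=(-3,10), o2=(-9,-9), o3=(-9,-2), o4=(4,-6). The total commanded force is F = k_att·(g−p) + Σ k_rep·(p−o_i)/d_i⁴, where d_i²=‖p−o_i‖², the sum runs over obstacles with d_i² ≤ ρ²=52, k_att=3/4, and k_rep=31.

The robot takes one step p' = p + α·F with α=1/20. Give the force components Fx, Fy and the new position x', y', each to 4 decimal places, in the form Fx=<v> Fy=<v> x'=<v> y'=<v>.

Fx=7.6997 Fy=-1.1169 x'=-5.6150 y'=7.9442

F_att = 3/4·(g−p) = 3/4·(11,-1) = (8.2500,-0.7500)
o1: d²=13 ≤ ρ²=52; F_rep = 31·(-3,-2)/13² = (-0.5503,-0.3669)
o2: d²=298 > ρ²=52 → inactive
o3: d²=109 > ρ²=52 → inactive
o4: d²=296 > ρ²=52 → inactive
F = F_att + ΣF_rep = (7.6997,-1.1169)
p' = p + 1/20·F = (-5.6150,7.9442)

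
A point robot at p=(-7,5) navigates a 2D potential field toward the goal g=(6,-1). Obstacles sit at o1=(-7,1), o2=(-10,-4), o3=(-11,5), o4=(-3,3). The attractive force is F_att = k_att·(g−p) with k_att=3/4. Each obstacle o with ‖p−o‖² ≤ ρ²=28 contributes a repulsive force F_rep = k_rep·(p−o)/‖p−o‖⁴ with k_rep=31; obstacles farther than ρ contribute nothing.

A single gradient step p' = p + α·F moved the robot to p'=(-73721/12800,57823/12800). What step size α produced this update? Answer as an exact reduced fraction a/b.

F_att = 3/4·(g−p) = 3/4·(13,-6) = (9.7500,-4.5000)
o1: d²=16 ≤ ρ²=28; F_rep = 31·(0,4)/16² = (0.0000,0.4844)
o2: d²=90 > ρ²=28 → inactive
o3: d²=16 ≤ ρ²=28; F_rep = 31·(4,0)/16² = (0.4844,0.0000)
o4: d²=20 ≤ ρ²=28; F_rep = 31·(-4,2)/20² = (-0.3100,0.1550)
F = F_att + ΣF_rep = (9.9244,-3.8606)
Δp = p'−p = (1.2405,-0.4826); α = Δx/Fx = (15879/12800) / (15879/1600) = 1/8
check: Δy/Fy = (-6177/12800) / (-6177/1600) = 1/8 ✓

α = 1/8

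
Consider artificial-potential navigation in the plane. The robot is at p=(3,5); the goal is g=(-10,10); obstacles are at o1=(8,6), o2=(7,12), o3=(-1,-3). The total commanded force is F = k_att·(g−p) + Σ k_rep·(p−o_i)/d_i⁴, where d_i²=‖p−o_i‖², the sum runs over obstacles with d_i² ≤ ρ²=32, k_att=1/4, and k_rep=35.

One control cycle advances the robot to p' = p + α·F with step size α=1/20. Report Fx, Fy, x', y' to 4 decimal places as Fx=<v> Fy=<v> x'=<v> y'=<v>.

F_att = 1/4·(g−p) = 1/4·(-13,5) = (-3.2500,1.2500)
o1: d²=26 ≤ ρ²=32; F_rep = 35·(-5,-1)/26² = (-0.2589,-0.0518)
o2: d²=65 > ρ²=32 → inactive
o3: d²=80 > ρ²=32 → inactive
F = F_att + ΣF_rep = (-3.5089,1.1982)
p' = p + 1/20·F = (2.8246,5.0599)

Fx=-3.5089 Fy=1.1982 x'=2.8246 y'=5.0599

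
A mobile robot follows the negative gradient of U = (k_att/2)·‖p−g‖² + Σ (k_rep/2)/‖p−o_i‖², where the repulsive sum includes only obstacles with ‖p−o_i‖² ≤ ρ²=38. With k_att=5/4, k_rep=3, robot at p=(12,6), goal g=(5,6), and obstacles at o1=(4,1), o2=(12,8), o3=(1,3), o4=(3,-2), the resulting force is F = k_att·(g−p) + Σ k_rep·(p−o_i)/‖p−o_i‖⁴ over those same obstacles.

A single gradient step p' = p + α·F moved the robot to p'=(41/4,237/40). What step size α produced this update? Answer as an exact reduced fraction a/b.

α = 1/5

F_att = 5/4·(g−p) = 5/4·(-7,0) = (-8.7500,0.0000)
o1: d²=89 > ρ²=38 → inactive
o2: d²=4 ≤ ρ²=38; F_rep = 3·(0,-2)/4² = (0.0000,-0.3750)
o3: d²=130 > ρ²=38 → inactive
o4: d²=145 > ρ²=38 → inactive
F = F_att + ΣF_rep = (-8.7500,-0.3750)
Δp = p'−p = (-1.7500,-0.0750); α = Δx/Fx = (-7/4) / (-35/4) = 1/5
check: Δy/Fy = (-3/40) / (-3/8) = 1/5 ✓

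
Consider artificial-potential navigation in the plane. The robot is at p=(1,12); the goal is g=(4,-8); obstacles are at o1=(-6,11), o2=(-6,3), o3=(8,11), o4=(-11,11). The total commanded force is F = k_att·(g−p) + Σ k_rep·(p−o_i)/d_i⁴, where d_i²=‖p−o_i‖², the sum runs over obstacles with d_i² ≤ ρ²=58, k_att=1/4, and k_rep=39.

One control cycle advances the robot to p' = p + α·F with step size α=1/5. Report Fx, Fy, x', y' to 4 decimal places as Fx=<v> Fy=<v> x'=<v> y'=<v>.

F_att = 1/4·(g−p) = 1/4·(3,-20) = (0.7500,-5.0000)
o1: d²=50 ≤ ρ²=58; F_rep = 39·(7,1)/50² = (0.1092,0.0156)
o2: d²=130 > ρ²=58 → inactive
o3: d²=50 ≤ ρ²=58; F_rep = 39·(-7,1)/50² = (-0.1092,0.0156)
o4: d²=145 > ρ²=58 → inactive
F = F_att + ΣF_rep = (0.7500,-4.9688)
p' = p + 1/5·F = (1.1500,11.0062)

Fx=0.7500 Fy=-4.9688 x'=1.1500 y'=11.0062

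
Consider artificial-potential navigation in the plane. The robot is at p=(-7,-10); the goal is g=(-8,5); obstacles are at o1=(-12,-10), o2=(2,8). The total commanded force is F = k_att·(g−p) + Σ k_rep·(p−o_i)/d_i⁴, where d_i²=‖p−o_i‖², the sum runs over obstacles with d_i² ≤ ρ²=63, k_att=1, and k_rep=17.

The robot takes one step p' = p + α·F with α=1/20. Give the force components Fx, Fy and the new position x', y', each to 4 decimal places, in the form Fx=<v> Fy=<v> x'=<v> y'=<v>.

Fx=-0.8640 Fy=15.0000 x'=-7.0432 y'=-9.2500

F_att = 1·(g−p) = 1·(-1,15) = (-1.0000,15.0000)
o1: d²=25 ≤ ρ²=63; F_rep = 17·(5,0)/25² = (0.1360,0.0000)
o2: d²=405 > ρ²=63 → inactive
F = F_att + ΣF_rep = (-0.8640,15.0000)
p' = p + 1/20·F = (-7.0432,-9.2500)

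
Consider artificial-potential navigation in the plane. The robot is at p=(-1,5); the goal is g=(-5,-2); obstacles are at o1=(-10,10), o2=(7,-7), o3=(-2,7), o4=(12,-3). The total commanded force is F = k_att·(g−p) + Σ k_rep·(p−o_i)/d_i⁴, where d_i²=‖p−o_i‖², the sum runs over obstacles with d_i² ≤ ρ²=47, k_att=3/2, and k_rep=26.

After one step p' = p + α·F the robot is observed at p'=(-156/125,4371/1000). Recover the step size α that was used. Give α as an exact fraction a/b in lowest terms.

α = 1/20

F_att = 3/2·(g−p) = 3/2·(-4,-7) = (-6.0000,-10.5000)
o1: d²=106 > ρ²=47 → inactive
o2: d²=208 > ρ²=47 → inactive
o3: d²=5 ≤ ρ²=47; F_rep = 26·(1,-2)/5² = (1.0400,-2.0800)
o4: d²=233 > ρ²=47 → inactive
F = F_att + ΣF_rep = (-4.9600,-12.5800)
Δp = p'−p = (-0.2480,-0.6290); α = Δx/Fx = (-31/125) / (-124/25) = 1/20
check: Δy/Fy = (-629/1000) / (-629/50) = 1/20 ✓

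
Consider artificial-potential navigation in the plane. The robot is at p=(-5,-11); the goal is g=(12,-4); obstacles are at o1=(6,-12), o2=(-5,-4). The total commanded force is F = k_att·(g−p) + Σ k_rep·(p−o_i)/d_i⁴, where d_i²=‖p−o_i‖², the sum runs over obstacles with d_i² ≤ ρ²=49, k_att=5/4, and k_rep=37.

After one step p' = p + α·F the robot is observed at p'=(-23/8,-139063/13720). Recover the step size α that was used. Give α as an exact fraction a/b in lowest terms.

α = 1/10

F_att = 5/4·(g−p) = 5/4·(17,7) = (21.2500,8.7500)
o1: d²=122 > ρ²=49 → inactive
o2: d²=49 ≤ ρ²=49; F_rep = 37·(0,-7)/49² = (0.0000,-0.1079)
F = F_att + ΣF_rep = (21.2500,8.6421)
Δp = p'−p = (2.1250,0.8642); α = Δx/Fx = (17/8) / (85/4) = 1/10
check: Δy/Fy = (11857/13720) / (11857/1372) = 1/10 ✓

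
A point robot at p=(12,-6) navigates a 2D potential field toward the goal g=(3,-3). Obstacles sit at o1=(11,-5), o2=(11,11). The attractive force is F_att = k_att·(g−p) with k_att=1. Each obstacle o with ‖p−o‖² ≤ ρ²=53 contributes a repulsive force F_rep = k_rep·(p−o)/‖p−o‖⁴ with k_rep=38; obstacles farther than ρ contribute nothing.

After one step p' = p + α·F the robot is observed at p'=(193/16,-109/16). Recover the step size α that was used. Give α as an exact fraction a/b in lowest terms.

α = 1/8

F_att = 1·(g−p) = 1·(-9,3) = (-9.0000,3.0000)
o1: d²=2 ≤ ρ²=53; F_rep = 38·(1,-1)/2² = (9.5000,-9.5000)
o2: d²=290 > ρ²=53 → inactive
F = F_att + ΣF_rep = (0.5000,-6.5000)
Δp = p'−p = (0.0625,-0.8125); α = Δx/Fx = (1/16) / (1/2) = 1/8
check: Δy/Fy = (-13/16) / (-13/2) = 1/8 ✓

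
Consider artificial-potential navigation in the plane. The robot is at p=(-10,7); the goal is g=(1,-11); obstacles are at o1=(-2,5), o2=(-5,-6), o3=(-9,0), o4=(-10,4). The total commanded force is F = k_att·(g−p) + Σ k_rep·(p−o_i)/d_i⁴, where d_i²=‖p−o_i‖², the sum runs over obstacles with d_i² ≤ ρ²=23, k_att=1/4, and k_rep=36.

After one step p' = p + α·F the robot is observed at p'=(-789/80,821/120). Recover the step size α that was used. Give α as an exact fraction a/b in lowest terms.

F_att = 1/4·(g−p) = 1/4·(11,-18) = (2.7500,-4.5000)
o1: d²=68 > ρ²=23 → inactive
o2: d²=194 > ρ²=23 → inactive
o3: d²=50 > ρ²=23 → inactive
o4: d²=9 ≤ ρ²=23; F_rep = 36·(0,3)/9² = (0.0000,1.3333)
F = F_att + ΣF_rep = (2.7500,-3.1667)
Δp = p'−p = (0.1375,-0.1583); α = Δx/Fx = (11/80) / (11/4) = 1/20
check: Δy/Fy = (-19/120) / (-19/6) = 1/20 ✓

α = 1/20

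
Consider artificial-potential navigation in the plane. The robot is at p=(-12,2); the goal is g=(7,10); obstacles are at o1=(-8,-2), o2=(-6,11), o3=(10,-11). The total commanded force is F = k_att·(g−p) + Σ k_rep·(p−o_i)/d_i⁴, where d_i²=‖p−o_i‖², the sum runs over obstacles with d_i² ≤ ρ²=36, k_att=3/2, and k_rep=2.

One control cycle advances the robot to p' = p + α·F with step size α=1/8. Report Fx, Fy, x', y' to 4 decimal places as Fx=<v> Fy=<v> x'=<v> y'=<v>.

Fx=28.4922 Fy=12.0078 x'=-8.4385 y'=3.5010

F_att = 3/2·(g−p) = 3/2·(19,8) = (28.5000,12.0000)
o1: d²=32 ≤ ρ²=36; F_rep = 2·(-4,4)/32² = (-0.0078,0.0078)
o2: d²=117 > ρ²=36 → inactive
o3: d²=653 > ρ²=36 → inactive
F = F_att + ΣF_rep = (28.4922,12.0078)
p' = p + 1/8·F = (-8.4385,3.5010)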